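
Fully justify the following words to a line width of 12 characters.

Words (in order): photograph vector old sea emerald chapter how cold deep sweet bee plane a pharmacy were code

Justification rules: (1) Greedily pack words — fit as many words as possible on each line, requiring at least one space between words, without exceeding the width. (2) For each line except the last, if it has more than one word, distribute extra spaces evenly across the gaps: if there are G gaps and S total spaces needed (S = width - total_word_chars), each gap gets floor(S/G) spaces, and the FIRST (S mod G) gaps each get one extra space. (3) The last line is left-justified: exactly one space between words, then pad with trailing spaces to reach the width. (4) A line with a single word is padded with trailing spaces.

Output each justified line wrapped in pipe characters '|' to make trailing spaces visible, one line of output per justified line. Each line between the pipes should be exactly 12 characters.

Line 1: ['photograph'] (min_width=10, slack=2)
Line 2: ['vector', 'old'] (min_width=10, slack=2)
Line 3: ['sea', 'emerald'] (min_width=11, slack=1)
Line 4: ['chapter', 'how'] (min_width=11, slack=1)
Line 5: ['cold', 'deep'] (min_width=9, slack=3)
Line 6: ['sweet', 'bee'] (min_width=9, slack=3)
Line 7: ['plane', 'a'] (min_width=7, slack=5)
Line 8: ['pharmacy'] (min_width=8, slack=4)
Line 9: ['were', 'code'] (min_width=9, slack=3)

Answer: |photograph  |
|vector   old|
|sea  emerald|
|chapter  how|
|cold    deep|
|sweet    bee|
|plane      a|
|pharmacy    |
|were code   |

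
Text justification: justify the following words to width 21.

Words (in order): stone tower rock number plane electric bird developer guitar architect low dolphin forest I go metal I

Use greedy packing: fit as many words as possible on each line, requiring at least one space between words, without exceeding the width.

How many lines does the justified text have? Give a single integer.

Answer: 5

Derivation:
Line 1: ['stone', 'tower', 'rock'] (min_width=16, slack=5)
Line 2: ['number', 'plane', 'electric'] (min_width=21, slack=0)
Line 3: ['bird', 'developer', 'guitar'] (min_width=21, slack=0)
Line 4: ['architect', 'low', 'dolphin'] (min_width=21, slack=0)
Line 5: ['forest', 'I', 'go', 'metal', 'I'] (min_width=19, slack=2)
Total lines: 5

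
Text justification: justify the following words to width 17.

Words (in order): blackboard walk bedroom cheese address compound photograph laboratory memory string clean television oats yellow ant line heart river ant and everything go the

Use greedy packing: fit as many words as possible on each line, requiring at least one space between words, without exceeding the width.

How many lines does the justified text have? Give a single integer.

Line 1: ['blackboard', 'walk'] (min_width=15, slack=2)
Line 2: ['bedroom', 'cheese'] (min_width=14, slack=3)
Line 3: ['address', 'compound'] (min_width=16, slack=1)
Line 4: ['photograph'] (min_width=10, slack=7)
Line 5: ['laboratory', 'memory'] (min_width=17, slack=0)
Line 6: ['string', 'clean'] (min_width=12, slack=5)
Line 7: ['television', 'oats'] (min_width=15, slack=2)
Line 8: ['yellow', 'ant', 'line'] (min_width=15, slack=2)
Line 9: ['heart', 'river', 'ant'] (min_width=15, slack=2)
Line 10: ['and', 'everything', 'go'] (min_width=17, slack=0)
Line 11: ['the'] (min_width=3, slack=14)
Total lines: 11

Answer: 11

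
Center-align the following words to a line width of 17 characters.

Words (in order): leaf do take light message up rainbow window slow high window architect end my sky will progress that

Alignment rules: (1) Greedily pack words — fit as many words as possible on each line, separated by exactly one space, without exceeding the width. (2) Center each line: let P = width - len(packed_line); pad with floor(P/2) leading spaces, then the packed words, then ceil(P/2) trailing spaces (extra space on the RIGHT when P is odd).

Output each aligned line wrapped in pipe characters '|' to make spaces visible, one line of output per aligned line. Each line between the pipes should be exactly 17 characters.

Answer: |  leaf do take   |
|light message up |
| rainbow window  |
|slow high window |
|architect end my |
|sky will progress|
|      that       |

Derivation:
Line 1: ['leaf', 'do', 'take'] (min_width=12, slack=5)
Line 2: ['light', 'message', 'up'] (min_width=16, slack=1)
Line 3: ['rainbow', 'window'] (min_width=14, slack=3)
Line 4: ['slow', 'high', 'window'] (min_width=16, slack=1)
Line 5: ['architect', 'end', 'my'] (min_width=16, slack=1)
Line 6: ['sky', 'will', 'progress'] (min_width=17, slack=0)
Line 7: ['that'] (min_width=4, slack=13)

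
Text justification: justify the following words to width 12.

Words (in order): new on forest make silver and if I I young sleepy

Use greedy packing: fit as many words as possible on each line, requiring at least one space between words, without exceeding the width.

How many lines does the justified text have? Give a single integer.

Answer: 5

Derivation:
Line 1: ['new', 'on'] (min_width=6, slack=6)
Line 2: ['forest', 'make'] (min_width=11, slack=1)
Line 3: ['silver', 'and'] (min_width=10, slack=2)
Line 4: ['if', 'I', 'I', 'young'] (min_width=12, slack=0)
Line 5: ['sleepy'] (min_width=6, slack=6)
Total lines: 5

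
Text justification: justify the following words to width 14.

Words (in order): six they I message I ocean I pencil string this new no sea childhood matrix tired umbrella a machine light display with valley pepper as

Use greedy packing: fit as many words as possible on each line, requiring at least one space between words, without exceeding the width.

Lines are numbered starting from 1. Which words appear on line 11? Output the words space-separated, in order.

Line 1: ['six', 'they', 'I'] (min_width=10, slack=4)
Line 2: ['message', 'I'] (min_width=9, slack=5)
Line 3: ['ocean', 'I', 'pencil'] (min_width=14, slack=0)
Line 4: ['string', 'this'] (min_width=11, slack=3)
Line 5: ['new', 'no', 'sea'] (min_width=10, slack=4)
Line 6: ['childhood'] (min_width=9, slack=5)
Line 7: ['matrix', 'tired'] (min_width=12, slack=2)
Line 8: ['umbrella', 'a'] (min_width=10, slack=4)
Line 9: ['machine', 'light'] (min_width=13, slack=1)
Line 10: ['display', 'with'] (min_width=12, slack=2)
Line 11: ['valley', 'pepper'] (min_width=13, slack=1)
Line 12: ['as'] (min_width=2, slack=12)

Answer: valley pepper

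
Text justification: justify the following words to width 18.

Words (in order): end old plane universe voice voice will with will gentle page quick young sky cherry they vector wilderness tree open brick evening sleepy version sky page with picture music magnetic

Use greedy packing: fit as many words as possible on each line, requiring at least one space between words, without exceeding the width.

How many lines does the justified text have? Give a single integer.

Answer: 11

Derivation:
Line 1: ['end', 'old', 'plane'] (min_width=13, slack=5)
Line 2: ['universe', 'voice'] (min_width=14, slack=4)
Line 3: ['voice', 'will', 'with'] (min_width=15, slack=3)
Line 4: ['will', 'gentle', 'page'] (min_width=16, slack=2)
Line 5: ['quick', 'young', 'sky'] (min_width=15, slack=3)
Line 6: ['cherry', 'they', 'vector'] (min_width=18, slack=0)
Line 7: ['wilderness', 'tree'] (min_width=15, slack=3)
Line 8: ['open', 'brick', 'evening'] (min_width=18, slack=0)
Line 9: ['sleepy', 'version', 'sky'] (min_width=18, slack=0)
Line 10: ['page', 'with', 'picture'] (min_width=17, slack=1)
Line 11: ['music', 'magnetic'] (min_width=14, slack=4)
Total lines: 11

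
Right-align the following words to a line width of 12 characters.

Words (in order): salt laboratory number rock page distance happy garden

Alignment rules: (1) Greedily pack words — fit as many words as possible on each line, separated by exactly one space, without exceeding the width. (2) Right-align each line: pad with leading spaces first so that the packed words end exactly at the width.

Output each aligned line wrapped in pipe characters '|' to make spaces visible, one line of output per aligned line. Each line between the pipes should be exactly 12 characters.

Answer: |        salt|
|  laboratory|
| number rock|
|        page|
|    distance|
|happy garden|

Derivation:
Line 1: ['salt'] (min_width=4, slack=8)
Line 2: ['laboratory'] (min_width=10, slack=2)
Line 3: ['number', 'rock'] (min_width=11, slack=1)
Line 4: ['page'] (min_width=4, slack=8)
Line 5: ['distance'] (min_width=8, slack=4)
Line 6: ['happy', 'garden'] (min_width=12, slack=0)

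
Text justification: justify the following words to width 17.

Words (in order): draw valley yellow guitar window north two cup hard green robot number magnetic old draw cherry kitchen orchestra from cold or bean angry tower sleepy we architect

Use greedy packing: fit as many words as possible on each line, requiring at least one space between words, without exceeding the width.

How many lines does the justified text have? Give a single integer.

Line 1: ['draw', 'valley'] (min_width=11, slack=6)
Line 2: ['yellow', 'guitar'] (min_width=13, slack=4)
Line 3: ['window', 'north', 'two'] (min_width=16, slack=1)
Line 4: ['cup', 'hard', 'green'] (min_width=14, slack=3)
Line 5: ['robot', 'number'] (min_width=12, slack=5)
Line 6: ['magnetic', 'old', 'draw'] (min_width=17, slack=0)
Line 7: ['cherry', 'kitchen'] (min_width=14, slack=3)
Line 8: ['orchestra', 'from'] (min_width=14, slack=3)
Line 9: ['cold', 'or', 'bean'] (min_width=12, slack=5)
Line 10: ['angry', 'tower'] (min_width=11, slack=6)
Line 11: ['sleepy', 'we'] (min_width=9, slack=8)
Line 12: ['architect'] (min_width=9, slack=8)
Total lines: 12

Answer: 12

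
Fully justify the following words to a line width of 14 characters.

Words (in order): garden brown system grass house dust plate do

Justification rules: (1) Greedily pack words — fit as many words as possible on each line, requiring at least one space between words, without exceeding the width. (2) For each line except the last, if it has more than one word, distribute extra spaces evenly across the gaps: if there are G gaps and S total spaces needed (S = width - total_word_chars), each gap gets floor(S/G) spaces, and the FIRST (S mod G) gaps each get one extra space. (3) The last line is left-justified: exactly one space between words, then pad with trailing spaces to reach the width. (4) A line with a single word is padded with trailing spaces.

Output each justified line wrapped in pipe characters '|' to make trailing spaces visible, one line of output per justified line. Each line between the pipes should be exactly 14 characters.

Line 1: ['garden', 'brown'] (min_width=12, slack=2)
Line 2: ['system', 'grass'] (min_width=12, slack=2)
Line 3: ['house', 'dust'] (min_width=10, slack=4)
Line 4: ['plate', 'do'] (min_width=8, slack=6)

Answer: |garden   brown|
|system   grass|
|house     dust|
|plate do      |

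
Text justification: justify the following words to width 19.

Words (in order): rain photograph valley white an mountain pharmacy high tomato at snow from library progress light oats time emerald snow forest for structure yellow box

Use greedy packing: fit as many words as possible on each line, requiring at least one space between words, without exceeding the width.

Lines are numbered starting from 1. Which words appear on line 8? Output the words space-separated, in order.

Line 1: ['rain', 'photograph'] (min_width=15, slack=4)
Line 2: ['valley', 'white', 'an'] (min_width=15, slack=4)
Line 3: ['mountain', 'pharmacy'] (min_width=17, slack=2)
Line 4: ['high', 'tomato', 'at', 'snow'] (min_width=19, slack=0)
Line 5: ['from', 'library'] (min_width=12, slack=7)
Line 6: ['progress', 'light', 'oats'] (min_width=19, slack=0)
Line 7: ['time', 'emerald', 'snow'] (min_width=17, slack=2)
Line 8: ['forest', 'for'] (min_width=10, slack=9)
Line 9: ['structure', 'yellow'] (min_width=16, slack=3)
Line 10: ['box'] (min_width=3, slack=16)

Answer: forest for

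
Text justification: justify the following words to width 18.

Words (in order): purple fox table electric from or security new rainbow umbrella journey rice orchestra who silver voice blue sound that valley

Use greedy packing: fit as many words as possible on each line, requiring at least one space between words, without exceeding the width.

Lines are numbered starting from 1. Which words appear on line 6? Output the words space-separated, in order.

Answer: orchestra who

Derivation:
Line 1: ['purple', 'fox', 'table'] (min_width=16, slack=2)
Line 2: ['electric', 'from', 'or'] (min_width=16, slack=2)
Line 3: ['security', 'new'] (min_width=12, slack=6)
Line 4: ['rainbow', 'umbrella'] (min_width=16, slack=2)
Line 5: ['journey', 'rice'] (min_width=12, slack=6)
Line 6: ['orchestra', 'who'] (min_width=13, slack=5)
Line 7: ['silver', 'voice', 'blue'] (min_width=17, slack=1)
Line 8: ['sound', 'that', 'valley'] (min_width=17, slack=1)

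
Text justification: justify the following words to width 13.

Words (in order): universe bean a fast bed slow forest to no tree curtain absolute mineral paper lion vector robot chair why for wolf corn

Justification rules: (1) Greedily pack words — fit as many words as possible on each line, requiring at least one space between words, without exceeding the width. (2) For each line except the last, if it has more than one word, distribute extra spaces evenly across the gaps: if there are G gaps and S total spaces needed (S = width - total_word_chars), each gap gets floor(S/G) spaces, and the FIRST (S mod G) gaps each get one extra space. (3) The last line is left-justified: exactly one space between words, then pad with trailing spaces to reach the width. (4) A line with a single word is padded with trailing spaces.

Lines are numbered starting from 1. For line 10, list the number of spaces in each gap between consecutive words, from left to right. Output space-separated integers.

Answer: 2 1

Derivation:
Line 1: ['universe', 'bean'] (min_width=13, slack=0)
Line 2: ['a', 'fast', 'bed'] (min_width=10, slack=3)
Line 3: ['slow', 'forest'] (min_width=11, slack=2)
Line 4: ['to', 'no', 'tree'] (min_width=10, slack=3)
Line 5: ['curtain'] (min_width=7, slack=6)
Line 6: ['absolute'] (min_width=8, slack=5)
Line 7: ['mineral', 'paper'] (min_width=13, slack=0)
Line 8: ['lion', 'vector'] (min_width=11, slack=2)
Line 9: ['robot', 'chair'] (min_width=11, slack=2)
Line 10: ['why', 'for', 'wolf'] (min_width=12, slack=1)
Line 11: ['corn'] (min_width=4, slack=9)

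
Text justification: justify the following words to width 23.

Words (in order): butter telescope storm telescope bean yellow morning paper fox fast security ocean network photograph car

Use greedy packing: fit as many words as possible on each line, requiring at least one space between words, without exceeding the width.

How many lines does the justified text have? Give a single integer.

Line 1: ['butter', 'telescope', 'storm'] (min_width=22, slack=1)
Line 2: ['telescope', 'bean', 'yellow'] (min_width=21, slack=2)
Line 3: ['morning', 'paper', 'fox', 'fast'] (min_width=22, slack=1)
Line 4: ['security', 'ocean', 'network'] (min_width=22, slack=1)
Line 5: ['photograph', 'car'] (min_width=14, slack=9)
Total lines: 5

Answer: 5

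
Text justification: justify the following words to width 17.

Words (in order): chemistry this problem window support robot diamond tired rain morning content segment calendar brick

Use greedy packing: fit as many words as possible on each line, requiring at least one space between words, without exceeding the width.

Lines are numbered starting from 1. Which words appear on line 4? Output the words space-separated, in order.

Answer: diamond tired

Derivation:
Line 1: ['chemistry', 'this'] (min_width=14, slack=3)
Line 2: ['problem', 'window'] (min_width=14, slack=3)
Line 3: ['support', 'robot'] (min_width=13, slack=4)
Line 4: ['diamond', 'tired'] (min_width=13, slack=4)
Line 5: ['rain', 'morning'] (min_width=12, slack=5)
Line 6: ['content', 'segment'] (min_width=15, slack=2)
Line 7: ['calendar', 'brick'] (min_width=14, slack=3)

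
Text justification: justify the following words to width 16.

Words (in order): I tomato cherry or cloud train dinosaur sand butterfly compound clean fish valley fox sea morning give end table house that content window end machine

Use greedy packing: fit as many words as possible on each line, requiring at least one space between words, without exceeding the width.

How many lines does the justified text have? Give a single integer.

Answer: 11

Derivation:
Line 1: ['I', 'tomato', 'cherry'] (min_width=15, slack=1)
Line 2: ['or', 'cloud', 'train'] (min_width=14, slack=2)
Line 3: ['dinosaur', 'sand'] (min_width=13, slack=3)
Line 4: ['butterfly'] (min_width=9, slack=7)
Line 5: ['compound', 'clean'] (min_width=14, slack=2)
Line 6: ['fish', 'valley', 'fox'] (min_width=15, slack=1)
Line 7: ['sea', 'morning', 'give'] (min_width=16, slack=0)
Line 8: ['end', 'table', 'house'] (min_width=15, slack=1)
Line 9: ['that', 'content'] (min_width=12, slack=4)
Line 10: ['window', 'end'] (min_width=10, slack=6)
Line 11: ['machine'] (min_width=7, slack=9)
Total lines: 11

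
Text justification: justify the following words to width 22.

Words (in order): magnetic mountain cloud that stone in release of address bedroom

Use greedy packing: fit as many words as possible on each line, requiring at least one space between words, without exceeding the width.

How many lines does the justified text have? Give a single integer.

Answer: 4

Derivation:
Line 1: ['magnetic', 'mountain'] (min_width=17, slack=5)
Line 2: ['cloud', 'that', 'stone', 'in'] (min_width=19, slack=3)
Line 3: ['release', 'of', 'address'] (min_width=18, slack=4)
Line 4: ['bedroom'] (min_width=7, slack=15)
Total lines: 4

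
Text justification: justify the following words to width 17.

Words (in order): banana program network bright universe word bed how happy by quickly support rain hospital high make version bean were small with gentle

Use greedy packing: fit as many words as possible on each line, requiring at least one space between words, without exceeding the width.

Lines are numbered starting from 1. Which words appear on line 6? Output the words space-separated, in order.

Answer: rain hospital

Derivation:
Line 1: ['banana', 'program'] (min_width=14, slack=3)
Line 2: ['network', 'bright'] (min_width=14, slack=3)
Line 3: ['universe', 'word', 'bed'] (min_width=17, slack=0)
Line 4: ['how', 'happy', 'by'] (min_width=12, slack=5)
Line 5: ['quickly', 'support'] (min_width=15, slack=2)
Line 6: ['rain', 'hospital'] (min_width=13, slack=4)
Line 7: ['high', 'make', 'version'] (min_width=17, slack=0)
Line 8: ['bean', 'were', 'small'] (min_width=15, slack=2)
Line 9: ['with', 'gentle'] (min_width=11, slack=6)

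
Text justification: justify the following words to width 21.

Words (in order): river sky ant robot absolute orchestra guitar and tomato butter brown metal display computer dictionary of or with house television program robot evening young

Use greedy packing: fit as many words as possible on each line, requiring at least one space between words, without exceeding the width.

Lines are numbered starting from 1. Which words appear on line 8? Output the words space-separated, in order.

Line 1: ['river', 'sky', 'ant', 'robot'] (min_width=19, slack=2)
Line 2: ['absolute', 'orchestra'] (min_width=18, slack=3)
Line 3: ['guitar', 'and', 'tomato'] (min_width=17, slack=4)
Line 4: ['butter', 'brown', 'metal'] (min_width=18, slack=3)
Line 5: ['display', 'computer'] (min_width=16, slack=5)
Line 6: ['dictionary', 'of', 'or', 'with'] (min_width=21, slack=0)
Line 7: ['house', 'television'] (min_width=16, slack=5)
Line 8: ['program', 'robot', 'evening'] (min_width=21, slack=0)
Line 9: ['young'] (min_width=5, slack=16)

Answer: program robot evening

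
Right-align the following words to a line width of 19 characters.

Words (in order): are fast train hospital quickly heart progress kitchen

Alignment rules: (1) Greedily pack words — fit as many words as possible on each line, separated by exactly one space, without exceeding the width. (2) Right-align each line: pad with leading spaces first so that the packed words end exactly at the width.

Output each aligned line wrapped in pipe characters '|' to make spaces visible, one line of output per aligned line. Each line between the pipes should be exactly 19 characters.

Answer: |     are fast train|
|   hospital quickly|
|     heart progress|
|            kitchen|

Derivation:
Line 1: ['are', 'fast', 'train'] (min_width=14, slack=5)
Line 2: ['hospital', 'quickly'] (min_width=16, slack=3)
Line 3: ['heart', 'progress'] (min_width=14, slack=5)
Line 4: ['kitchen'] (min_width=7, slack=12)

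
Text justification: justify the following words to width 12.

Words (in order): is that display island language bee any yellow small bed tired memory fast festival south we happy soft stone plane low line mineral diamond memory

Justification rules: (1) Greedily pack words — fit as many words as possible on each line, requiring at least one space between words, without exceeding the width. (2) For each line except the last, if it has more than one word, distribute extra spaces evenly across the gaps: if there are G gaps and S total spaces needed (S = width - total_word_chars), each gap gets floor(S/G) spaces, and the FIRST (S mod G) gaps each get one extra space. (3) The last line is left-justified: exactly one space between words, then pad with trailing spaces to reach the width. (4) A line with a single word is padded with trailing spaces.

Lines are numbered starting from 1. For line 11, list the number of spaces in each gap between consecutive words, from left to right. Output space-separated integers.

Answer: 3

Derivation:
Line 1: ['is', 'that'] (min_width=7, slack=5)
Line 2: ['display'] (min_width=7, slack=5)
Line 3: ['island'] (min_width=6, slack=6)
Line 4: ['language', 'bee'] (min_width=12, slack=0)
Line 5: ['any', 'yellow'] (min_width=10, slack=2)
Line 6: ['small', 'bed'] (min_width=9, slack=3)
Line 7: ['tired', 'memory'] (min_width=12, slack=0)
Line 8: ['fast'] (min_width=4, slack=8)
Line 9: ['festival'] (min_width=8, slack=4)
Line 10: ['south', 'we'] (min_width=8, slack=4)
Line 11: ['happy', 'soft'] (min_width=10, slack=2)
Line 12: ['stone', 'plane'] (min_width=11, slack=1)
Line 13: ['low', 'line'] (min_width=8, slack=4)
Line 14: ['mineral'] (min_width=7, slack=5)
Line 15: ['diamond'] (min_width=7, slack=5)
Line 16: ['memory'] (min_width=6, slack=6)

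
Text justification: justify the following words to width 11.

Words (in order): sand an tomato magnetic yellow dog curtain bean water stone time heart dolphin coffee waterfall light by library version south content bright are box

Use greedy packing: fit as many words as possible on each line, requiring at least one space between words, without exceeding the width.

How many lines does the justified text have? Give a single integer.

Line 1: ['sand', 'an'] (min_width=7, slack=4)
Line 2: ['tomato'] (min_width=6, slack=5)
Line 3: ['magnetic'] (min_width=8, slack=3)
Line 4: ['yellow', 'dog'] (min_width=10, slack=1)
Line 5: ['curtain'] (min_width=7, slack=4)
Line 6: ['bean', 'water'] (min_width=10, slack=1)
Line 7: ['stone', 'time'] (min_width=10, slack=1)
Line 8: ['heart'] (min_width=5, slack=6)
Line 9: ['dolphin'] (min_width=7, slack=4)
Line 10: ['coffee'] (min_width=6, slack=5)
Line 11: ['waterfall'] (min_width=9, slack=2)
Line 12: ['light', 'by'] (min_width=8, slack=3)
Line 13: ['library'] (min_width=7, slack=4)
Line 14: ['version'] (min_width=7, slack=4)
Line 15: ['south'] (min_width=5, slack=6)
Line 16: ['content'] (min_width=7, slack=4)
Line 17: ['bright', 'are'] (min_width=10, slack=1)
Line 18: ['box'] (min_width=3, slack=8)
Total lines: 18

Answer: 18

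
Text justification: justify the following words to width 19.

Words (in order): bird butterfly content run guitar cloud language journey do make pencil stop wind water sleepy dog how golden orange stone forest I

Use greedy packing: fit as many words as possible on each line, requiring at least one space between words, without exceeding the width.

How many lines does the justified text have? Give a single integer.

Answer: 8

Derivation:
Line 1: ['bird', 'butterfly'] (min_width=14, slack=5)
Line 2: ['content', 'run', 'guitar'] (min_width=18, slack=1)
Line 3: ['cloud', 'language'] (min_width=14, slack=5)
Line 4: ['journey', 'do', 'make'] (min_width=15, slack=4)
Line 5: ['pencil', 'stop', 'wind'] (min_width=16, slack=3)
Line 6: ['water', 'sleepy', 'dog'] (min_width=16, slack=3)
Line 7: ['how', 'golden', 'orange'] (min_width=17, slack=2)
Line 8: ['stone', 'forest', 'I'] (min_width=14, slack=5)
Total lines: 8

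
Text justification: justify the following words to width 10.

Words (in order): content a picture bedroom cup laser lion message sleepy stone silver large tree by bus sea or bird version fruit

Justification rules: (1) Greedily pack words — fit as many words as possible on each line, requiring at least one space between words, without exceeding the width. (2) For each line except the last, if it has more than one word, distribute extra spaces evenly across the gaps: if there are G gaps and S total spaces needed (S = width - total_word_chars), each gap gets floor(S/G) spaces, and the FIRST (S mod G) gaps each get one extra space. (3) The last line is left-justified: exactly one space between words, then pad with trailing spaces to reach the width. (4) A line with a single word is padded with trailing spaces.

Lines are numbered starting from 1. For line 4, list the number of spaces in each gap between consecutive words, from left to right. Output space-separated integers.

Line 1: ['content', 'a'] (min_width=9, slack=1)
Line 2: ['picture'] (min_width=7, slack=3)
Line 3: ['bedroom'] (min_width=7, slack=3)
Line 4: ['cup', 'laser'] (min_width=9, slack=1)
Line 5: ['lion'] (min_width=4, slack=6)
Line 6: ['message'] (min_width=7, slack=3)
Line 7: ['sleepy'] (min_width=6, slack=4)
Line 8: ['stone'] (min_width=5, slack=5)
Line 9: ['silver'] (min_width=6, slack=4)
Line 10: ['large', 'tree'] (min_width=10, slack=0)
Line 11: ['by', 'bus', 'sea'] (min_width=10, slack=0)
Line 12: ['or', 'bird'] (min_width=7, slack=3)
Line 13: ['version'] (min_width=7, slack=3)
Line 14: ['fruit'] (min_width=5, slack=5)

Answer: 2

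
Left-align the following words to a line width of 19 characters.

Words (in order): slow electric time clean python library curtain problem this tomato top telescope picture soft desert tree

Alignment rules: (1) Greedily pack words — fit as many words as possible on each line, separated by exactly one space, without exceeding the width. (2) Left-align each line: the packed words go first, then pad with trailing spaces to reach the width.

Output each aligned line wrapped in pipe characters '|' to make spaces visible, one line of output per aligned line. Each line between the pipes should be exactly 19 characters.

Answer: |slow electric time |
|clean python       |
|library curtain    |
|problem this tomato|
|top telescope      |
|picture soft desert|
|tree               |

Derivation:
Line 1: ['slow', 'electric', 'time'] (min_width=18, slack=1)
Line 2: ['clean', 'python'] (min_width=12, slack=7)
Line 3: ['library', 'curtain'] (min_width=15, slack=4)
Line 4: ['problem', 'this', 'tomato'] (min_width=19, slack=0)
Line 5: ['top', 'telescope'] (min_width=13, slack=6)
Line 6: ['picture', 'soft', 'desert'] (min_width=19, slack=0)
Line 7: ['tree'] (min_width=4, slack=15)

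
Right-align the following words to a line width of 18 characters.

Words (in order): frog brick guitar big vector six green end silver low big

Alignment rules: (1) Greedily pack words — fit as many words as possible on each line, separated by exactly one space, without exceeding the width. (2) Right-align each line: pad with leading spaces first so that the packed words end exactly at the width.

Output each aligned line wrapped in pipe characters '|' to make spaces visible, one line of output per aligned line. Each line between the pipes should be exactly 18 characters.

Line 1: ['frog', 'brick', 'guitar'] (min_width=17, slack=1)
Line 2: ['big', 'vector', 'six'] (min_width=14, slack=4)
Line 3: ['green', 'end', 'silver'] (min_width=16, slack=2)
Line 4: ['low', 'big'] (min_width=7, slack=11)

Answer: | frog brick guitar|
|    big vector six|
|  green end silver|
|           low big|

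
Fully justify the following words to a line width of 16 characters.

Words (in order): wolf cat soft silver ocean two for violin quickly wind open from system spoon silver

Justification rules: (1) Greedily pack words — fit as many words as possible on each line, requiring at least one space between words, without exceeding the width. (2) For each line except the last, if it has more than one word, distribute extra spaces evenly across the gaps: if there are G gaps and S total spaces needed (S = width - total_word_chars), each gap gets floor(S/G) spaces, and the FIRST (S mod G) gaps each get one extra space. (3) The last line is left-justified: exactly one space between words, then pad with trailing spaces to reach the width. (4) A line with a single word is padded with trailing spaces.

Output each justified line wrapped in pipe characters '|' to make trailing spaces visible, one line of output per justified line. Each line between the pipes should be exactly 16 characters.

Answer: |wolf   cat  soft|
|silver ocean two|
|for       violin|
|quickly     wind|
|open from system|
|spoon silver    |

Derivation:
Line 1: ['wolf', 'cat', 'soft'] (min_width=13, slack=3)
Line 2: ['silver', 'ocean', 'two'] (min_width=16, slack=0)
Line 3: ['for', 'violin'] (min_width=10, slack=6)
Line 4: ['quickly', 'wind'] (min_width=12, slack=4)
Line 5: ['open', 'from', 'system'] (min_width=16, slack=0)
Line 6: ['spoon', 'silver'] (min_width=12, slack=4)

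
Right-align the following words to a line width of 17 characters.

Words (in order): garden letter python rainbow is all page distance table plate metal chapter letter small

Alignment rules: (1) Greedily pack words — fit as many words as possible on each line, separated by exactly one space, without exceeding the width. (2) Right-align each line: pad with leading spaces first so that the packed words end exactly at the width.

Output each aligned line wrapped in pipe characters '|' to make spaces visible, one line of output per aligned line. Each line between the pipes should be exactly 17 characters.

Answer: |    garden letter|
|python rainbow is|
|all page distance|
|table plate metal|
|   chapter letter|
|            small|

Derivation:
Line 1: ['garden', 'letter'] (min_width=13, slack=4)
Line 2: ['python', 'rainbow', 'is'] (min_width=17, slack=0)
Line 3: ['all', 'page', 'distance'] (min_width=17, slack=0)
Line 4: ['table', 'plate', 'metal'] (min_width=17, slack=0)
Line 5: ['chapter', 'letter'] (min_width=14, slack=3)
Line 6: ['small'] (min_width=5, slack=12)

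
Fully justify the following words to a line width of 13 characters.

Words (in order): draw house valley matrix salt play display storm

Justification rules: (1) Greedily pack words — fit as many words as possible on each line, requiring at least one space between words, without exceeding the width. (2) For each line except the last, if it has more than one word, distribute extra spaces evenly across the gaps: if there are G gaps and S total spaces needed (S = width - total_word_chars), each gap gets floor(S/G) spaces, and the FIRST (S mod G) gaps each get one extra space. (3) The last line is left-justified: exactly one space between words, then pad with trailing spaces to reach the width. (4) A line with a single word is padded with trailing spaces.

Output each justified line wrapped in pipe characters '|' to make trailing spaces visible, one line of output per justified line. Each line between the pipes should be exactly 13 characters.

Line 1: ['draw', 'house'] (min_width=10, slack=3)
Line 2: ['valley', 'matrix'] (min_width=13, slack=0)
Line 3: ['salt', 'play'] (min_width=9, slack=4)
Line 4: ['display', 'storm'] (min_width=13, slack=0)

Answer: |draw    house|
|valley matrix|
|salt     play|
|display storm|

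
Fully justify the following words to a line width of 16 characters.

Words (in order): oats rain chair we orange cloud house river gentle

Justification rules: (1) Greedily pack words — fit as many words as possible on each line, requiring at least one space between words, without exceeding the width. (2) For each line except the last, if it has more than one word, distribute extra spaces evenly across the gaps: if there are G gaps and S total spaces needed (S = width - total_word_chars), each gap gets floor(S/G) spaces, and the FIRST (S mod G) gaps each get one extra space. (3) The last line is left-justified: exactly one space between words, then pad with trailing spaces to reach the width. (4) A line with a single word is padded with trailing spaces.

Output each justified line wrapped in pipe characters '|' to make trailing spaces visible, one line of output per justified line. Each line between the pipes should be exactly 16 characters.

Line 1: ['oats', 'rain', 'chair'] (min_width=15, slack=1)
Line 2: ['we', 'orange', 'cloud'] (min_width=15, slack=1)
Line 3: ['house', 'river'] (min_width=11, slack=5)
Line 4: ['gentle'] (min_width=6, slack=10)

Answer: |oats  rain chair|
|we  orange cloud|
|house      river|
|gentle          |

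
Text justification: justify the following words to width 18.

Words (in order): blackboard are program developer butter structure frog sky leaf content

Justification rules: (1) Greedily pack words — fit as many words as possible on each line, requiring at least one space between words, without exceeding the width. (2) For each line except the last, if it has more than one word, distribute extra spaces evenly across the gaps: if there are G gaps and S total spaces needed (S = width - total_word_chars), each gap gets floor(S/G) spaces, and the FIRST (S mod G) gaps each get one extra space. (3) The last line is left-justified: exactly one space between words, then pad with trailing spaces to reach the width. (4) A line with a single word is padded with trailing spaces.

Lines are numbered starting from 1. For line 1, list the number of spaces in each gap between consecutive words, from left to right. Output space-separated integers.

Answer: 5

Derivation:
Line 1: ['blackboard', 'are'] (min_width=14, slack=4)
Line 2: ['program', 'developer'] (min_width=17, slack=1)
Line 3: ['butter', 'structure'] (min_width=16, slack=2)
Line 4: ['frog', 'sky', 'leaf'] (min_width=13, slack=5)
Line 5: ['content'] (min_width=7, slack=11)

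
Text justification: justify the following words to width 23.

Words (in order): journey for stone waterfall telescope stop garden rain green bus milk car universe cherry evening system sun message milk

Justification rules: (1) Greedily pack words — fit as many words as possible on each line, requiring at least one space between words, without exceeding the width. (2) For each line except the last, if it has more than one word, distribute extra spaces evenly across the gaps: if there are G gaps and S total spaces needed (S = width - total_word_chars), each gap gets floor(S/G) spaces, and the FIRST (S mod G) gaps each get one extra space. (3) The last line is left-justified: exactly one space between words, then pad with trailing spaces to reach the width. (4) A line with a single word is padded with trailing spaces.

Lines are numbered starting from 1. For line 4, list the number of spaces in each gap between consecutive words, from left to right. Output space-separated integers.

Answer: 2 2 1

Derivation:
Line 1: ['journey', 'for', 'stone'] (min_width=17, slack=6)
Line 2: ['waterfall', 'telescope'] (min_width=19, slack=4)
Line 3: ['stop', 'garden', 'rain', 'green'] (min_width=22, slack=1)
Line 4: ['bus', 'milk', 'car', 'universe'] (min_width=21, slack=2)
Line 5: ['cherry', 'evening', 'system'] (min_width=21, slack=2)
Line 6: ['sun', 'message', 'milk'] (min_width=16, slack=7)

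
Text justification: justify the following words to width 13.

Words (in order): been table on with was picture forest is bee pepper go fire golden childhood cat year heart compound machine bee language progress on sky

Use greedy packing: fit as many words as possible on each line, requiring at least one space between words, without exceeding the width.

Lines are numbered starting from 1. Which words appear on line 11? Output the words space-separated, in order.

Line 1: ['been', 'table', 'on'] (min_width=13, slack=0)
Line 2: ['with', 'was'] (min_width=8, slack=5)
Line 3: ['picture'] (min_width=7, slack=6)
Line 4: ['forest', 'is', 'bee'] (min_width=13, slack=0)
Line 5: ['pepper', 'go'] (min_width=9, slack=4)
Line 6: ['fire', 'golden'] (min_width=11, slack=2)
Line 7: ['childhood', 'cat'] (min_width=13, slack=0)
Line 8: ['year', 'heart'] (min_width=10, slack=3)
Line 9: ['compound'] (min_width=8, slack=5)
Line 10: ['machine', 'bee'] (min_width=11, slack=2)
Line 11: ['language'] (min_width=8, slack=5)
Line 12: ['progress', 'on'] (min_width=11, slack=2)
Line 13: ['sky'] (min_width=3, slack=10)

Answer: language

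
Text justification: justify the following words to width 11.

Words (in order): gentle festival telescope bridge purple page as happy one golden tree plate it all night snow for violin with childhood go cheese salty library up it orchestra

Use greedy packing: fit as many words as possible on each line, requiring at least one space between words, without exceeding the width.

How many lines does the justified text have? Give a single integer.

Line 1: ['gentle'] (min_width=6, slack=5)
Line 2: ['festival'] (min_width=8, slack=3)
Line 3: ['telescope'] (min_width=9, slack=2)
Line 4: ['bridge'] (min_width=6, slack=5)
Line 5: ['purple', 'page'] (min_width=11, slack=0)
Line 6: ['as', 'happy'] (min_width=8, slack=3)
Line 7: ['one', 'golden'] (min_width=10, slack=1)
Line 8: ['tree', 'plate'] (min_width=10, slack=1)
Line 9: ['it', 'all'] (min_width=6, slack=5)
Line 10: ['night', 'snow'] (min_width=10, slack=1)
Line 11: ['for', 'violin'] (min_width=10, slack=1)
Line 12: ['with'] (min_width=4, slack=7)
Line 13: ['childhood'] (min_width=9, slack=2)
Line 14: ['go', 'cheese'] (min_width=9, slack=2)
Line 15: ['salty'] (min_width=5, slack=6)
Line 16: ['library', 'up'] (min_width=10, slack=1)
Line 17: ['it'] (min_width=2, slack=9)
Line 18: ['orchestra'] (min_width=9, slack=2)
Total lines: 18

Answer: 18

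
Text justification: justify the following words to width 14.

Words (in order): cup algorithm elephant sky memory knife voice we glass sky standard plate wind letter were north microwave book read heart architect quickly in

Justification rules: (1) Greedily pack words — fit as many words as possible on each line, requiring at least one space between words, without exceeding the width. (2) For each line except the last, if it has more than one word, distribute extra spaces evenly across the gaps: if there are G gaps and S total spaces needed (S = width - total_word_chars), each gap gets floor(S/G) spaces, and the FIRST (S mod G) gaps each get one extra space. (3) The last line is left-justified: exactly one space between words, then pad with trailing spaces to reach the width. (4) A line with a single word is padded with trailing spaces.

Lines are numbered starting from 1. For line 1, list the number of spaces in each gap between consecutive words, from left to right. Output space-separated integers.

Line 1: ['cup', 'algorithm'] (min_width=13, slack=1)
Line 2: ['elephant', 'sky'] (min_width=12, slack=2)
Line 3: ['memory', 'knife'] (min_width=12, slack=2)
Line 4: ['voice', 'we', 'glass'] (min_width=14, slack=0)
Line 5: ['sky', 'standard'] (min_width=12, slack=2)
Line 6: ['plate', 'wind'] (min_width=10, slack=4)
Line 7: ['letter', 'were'] (min_width=11, slack=3)
Line 8: ['north'] (min_width=5, slack=9)
Line 9: ['microwave', 'book'] (min_width=14, slack=0)
Line 10: ['read', 'heart'] (min_width=10, slack=4)
Line 11: ['architect'] (min_width=9, slack=5)
Line 12: ['quickly', 'in'] (min_width=10, slack=4)

Answer: 2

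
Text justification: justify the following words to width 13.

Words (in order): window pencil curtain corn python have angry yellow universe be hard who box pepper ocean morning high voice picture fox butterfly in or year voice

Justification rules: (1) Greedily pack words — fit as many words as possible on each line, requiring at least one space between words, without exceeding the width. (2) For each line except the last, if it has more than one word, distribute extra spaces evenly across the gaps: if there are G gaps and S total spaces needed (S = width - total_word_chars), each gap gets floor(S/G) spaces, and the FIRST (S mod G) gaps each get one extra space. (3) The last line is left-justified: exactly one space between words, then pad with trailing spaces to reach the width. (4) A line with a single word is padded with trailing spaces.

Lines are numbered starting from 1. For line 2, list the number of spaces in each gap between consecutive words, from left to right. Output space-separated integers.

Line 1: ['window', 'pencil'] (min_width=13, slack=0)
Line 2: ['curtain', 'corn'] (min_width=12, slack=1)
Line 3: ['python', 'have'] (min_width=11, slack=2)
Line 4: ['angry', 'yellow'] (min_width=12, slack=1)
Line 5: ['universe', 'be'] (min_width=11, slack=2)
Line 6: ['hard', 'who', 'box'] (min_width=12, slack=1)
Line 7: ['pepper', 'ocean'] (min_width=12, slack=1)
Line 8: ['morning', 'high'] (min_width=12, slack=1)
Line 9: ['voice', 'picture'] (min_width=13, slack=0)
Line 10: ['fox', 'butterfly'] (min_width=13, slack=0)
Line 11: ['in', 'or', 'year'] (min_width=10, slack=3)
Line 12: ['voice'] (min_width=5, slack=8)

Answer: 2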